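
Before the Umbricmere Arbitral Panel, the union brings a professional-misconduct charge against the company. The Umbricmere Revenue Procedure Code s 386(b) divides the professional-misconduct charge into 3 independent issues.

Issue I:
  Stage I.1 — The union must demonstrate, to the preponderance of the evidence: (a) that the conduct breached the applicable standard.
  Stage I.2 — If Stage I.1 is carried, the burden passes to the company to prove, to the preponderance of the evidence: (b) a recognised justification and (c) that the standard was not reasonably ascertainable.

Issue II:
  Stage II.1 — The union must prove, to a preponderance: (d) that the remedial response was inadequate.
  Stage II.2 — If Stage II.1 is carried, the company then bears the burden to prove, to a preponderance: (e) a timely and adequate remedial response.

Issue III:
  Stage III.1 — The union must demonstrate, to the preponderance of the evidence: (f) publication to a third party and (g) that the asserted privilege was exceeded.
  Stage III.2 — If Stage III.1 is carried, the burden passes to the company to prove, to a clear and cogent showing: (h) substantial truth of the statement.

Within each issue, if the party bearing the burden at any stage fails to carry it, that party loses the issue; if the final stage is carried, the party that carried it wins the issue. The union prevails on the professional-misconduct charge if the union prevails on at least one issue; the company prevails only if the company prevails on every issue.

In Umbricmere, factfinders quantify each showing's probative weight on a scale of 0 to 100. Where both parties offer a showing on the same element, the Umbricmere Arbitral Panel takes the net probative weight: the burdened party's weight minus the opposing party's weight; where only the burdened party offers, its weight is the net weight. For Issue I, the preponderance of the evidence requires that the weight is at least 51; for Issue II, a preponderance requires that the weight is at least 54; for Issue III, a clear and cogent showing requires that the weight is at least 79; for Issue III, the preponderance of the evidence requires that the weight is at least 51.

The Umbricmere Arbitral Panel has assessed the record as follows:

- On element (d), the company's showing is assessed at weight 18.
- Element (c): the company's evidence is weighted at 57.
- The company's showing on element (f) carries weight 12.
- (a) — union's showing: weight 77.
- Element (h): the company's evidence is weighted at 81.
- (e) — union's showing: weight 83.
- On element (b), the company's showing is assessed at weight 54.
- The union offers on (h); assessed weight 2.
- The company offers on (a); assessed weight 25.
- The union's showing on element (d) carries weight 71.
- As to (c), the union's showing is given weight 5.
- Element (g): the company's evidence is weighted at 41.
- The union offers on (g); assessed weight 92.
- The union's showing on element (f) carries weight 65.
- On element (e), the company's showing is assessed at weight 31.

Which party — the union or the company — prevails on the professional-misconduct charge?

company

— Issue I —
Stage I.1 — burden on union; standard: the preponderance of the evidence (weight is at least 51).
    (a): 77 − 25 = 52 ≥ 51 [met]
  Stage I.1 carried; the burden shifts to the company.
Stage I.2 — burden on company; standard: the preponderance of the evidence (weight is at least 51).
    (b): 54 ≥ 51 [met]
    (c): 57 − 5 = 52 ≥ 51 [met]
  The company carries the last stage.
With every stage satisfied, the company prevails on this issue.
— Issue II —
At Stage II.1 the union must meet a preponderance (weight is at least 54): on (d) the weight is 71 less the opposing 18 gives net 53, < 54, so (d) does not meet the standard.
  Stage II.1 not carried; the union fails its burden.
The company prevails on this issue.
— Issue III —
Stage III.1 — burden on union; standard: the preponderance of the evidence (weight is at least 51).
    (f): 65 − 12 = 53 ≥ 51 [met]
    (g): 92 − 41 = 51 ≥ 51 [met]
  All elements met. The burden passes to the company.
Stage III.2 — burden on company; standard: a clear and cogent showing (weight is at least 79).
    (h): 81 − 2 = 79 ≥ 79 [met]
  Stage III.2 carried; the final stage is satisfied.
With every stage satisfied, the company prevails on this issue.
Per-issue: Issue I → company; Issue II → company; Issue III → company. The union must prevail on at least one issue; overall, the company prevails.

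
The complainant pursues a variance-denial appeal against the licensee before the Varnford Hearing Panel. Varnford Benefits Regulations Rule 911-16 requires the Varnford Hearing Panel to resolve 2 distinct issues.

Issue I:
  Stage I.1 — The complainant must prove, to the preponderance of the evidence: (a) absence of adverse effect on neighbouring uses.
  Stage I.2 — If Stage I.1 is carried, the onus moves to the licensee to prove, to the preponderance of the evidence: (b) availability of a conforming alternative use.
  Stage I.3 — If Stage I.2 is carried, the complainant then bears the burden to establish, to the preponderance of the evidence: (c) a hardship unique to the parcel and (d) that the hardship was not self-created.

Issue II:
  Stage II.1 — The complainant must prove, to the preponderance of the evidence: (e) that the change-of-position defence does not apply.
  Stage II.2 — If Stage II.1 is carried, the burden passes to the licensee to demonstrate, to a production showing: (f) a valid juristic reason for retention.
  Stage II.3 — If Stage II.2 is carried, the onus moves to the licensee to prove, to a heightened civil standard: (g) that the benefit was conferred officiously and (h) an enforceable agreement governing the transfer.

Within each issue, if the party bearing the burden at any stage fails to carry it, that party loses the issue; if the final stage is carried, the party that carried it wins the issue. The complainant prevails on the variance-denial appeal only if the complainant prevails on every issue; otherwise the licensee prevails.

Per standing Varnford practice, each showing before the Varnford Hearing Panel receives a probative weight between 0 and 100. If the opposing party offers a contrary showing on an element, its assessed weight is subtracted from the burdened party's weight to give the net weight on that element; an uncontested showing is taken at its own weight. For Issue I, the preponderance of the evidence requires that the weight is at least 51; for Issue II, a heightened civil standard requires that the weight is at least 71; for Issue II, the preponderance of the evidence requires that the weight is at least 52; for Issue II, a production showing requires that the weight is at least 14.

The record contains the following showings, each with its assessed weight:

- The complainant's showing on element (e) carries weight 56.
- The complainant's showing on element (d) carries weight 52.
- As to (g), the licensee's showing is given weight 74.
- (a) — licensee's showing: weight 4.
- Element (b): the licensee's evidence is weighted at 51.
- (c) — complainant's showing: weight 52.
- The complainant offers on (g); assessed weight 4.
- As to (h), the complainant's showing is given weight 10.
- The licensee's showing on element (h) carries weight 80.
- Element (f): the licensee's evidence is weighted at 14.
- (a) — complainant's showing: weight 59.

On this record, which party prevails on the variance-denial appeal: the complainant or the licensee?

— Issue I —
At Stage I.1 the complainant must meet the preponderance of the evidence (weight is at least 51): on (a) the weight is 59 less the opposing 4 gives net 55, ≥ 51, so (a) meets the standard.
  All elements met. The burden passes to the licensee.
At Stage I.2 the licensee must meet the preponderance of the evidence (weight is at least 51): on (b) the weight is 51, which does reach 51, so (b) meets the standard.
  Stage I.2 is satisfied; the onus moves to the complainant.
At Stage I.3 the complainant must meet the preponderance of the evidence (weight is at least 51): on (c) the weight is 52, ≥ 51, so (c) meets the standard; on (d) the weight is 52, ≥ 51, so (d) meets the standard.
  All elements met at the final stage.
Every stage carried; the complainant prevails on this issue.
— Issue II —
Stage II.1 — burden on complainant; standard: the preponderance of the evidence (weight is at least 52).
    (e): 56 ≥ 52 [met]
  All elements met. The burden passes to the licensee.
Stage II.2 — burden on licensee; standard: a production showing (weight is at least 14).
    (f): 14 ≥ 14 [met]
  Stage II.2 is satisfied; the licensee continues to bear the burden.
Stage II.3 — burden on licensee; standard: a heightened civil standard (weight is at least 71).
    (g): 74 − 4 = 70 < 71 [not met]
    (h): 80 − 10 = 70 < 71 [not met]
  Stage II.3 not carried; the licensee fails its burden.
The analysis ends at Stage II.3; the complainant prevails on this issue.
Per-issue: Issue I → complainant; Issue II → complainant. The complainant must prevail on every issue; overall, the complainant prevails.

complainant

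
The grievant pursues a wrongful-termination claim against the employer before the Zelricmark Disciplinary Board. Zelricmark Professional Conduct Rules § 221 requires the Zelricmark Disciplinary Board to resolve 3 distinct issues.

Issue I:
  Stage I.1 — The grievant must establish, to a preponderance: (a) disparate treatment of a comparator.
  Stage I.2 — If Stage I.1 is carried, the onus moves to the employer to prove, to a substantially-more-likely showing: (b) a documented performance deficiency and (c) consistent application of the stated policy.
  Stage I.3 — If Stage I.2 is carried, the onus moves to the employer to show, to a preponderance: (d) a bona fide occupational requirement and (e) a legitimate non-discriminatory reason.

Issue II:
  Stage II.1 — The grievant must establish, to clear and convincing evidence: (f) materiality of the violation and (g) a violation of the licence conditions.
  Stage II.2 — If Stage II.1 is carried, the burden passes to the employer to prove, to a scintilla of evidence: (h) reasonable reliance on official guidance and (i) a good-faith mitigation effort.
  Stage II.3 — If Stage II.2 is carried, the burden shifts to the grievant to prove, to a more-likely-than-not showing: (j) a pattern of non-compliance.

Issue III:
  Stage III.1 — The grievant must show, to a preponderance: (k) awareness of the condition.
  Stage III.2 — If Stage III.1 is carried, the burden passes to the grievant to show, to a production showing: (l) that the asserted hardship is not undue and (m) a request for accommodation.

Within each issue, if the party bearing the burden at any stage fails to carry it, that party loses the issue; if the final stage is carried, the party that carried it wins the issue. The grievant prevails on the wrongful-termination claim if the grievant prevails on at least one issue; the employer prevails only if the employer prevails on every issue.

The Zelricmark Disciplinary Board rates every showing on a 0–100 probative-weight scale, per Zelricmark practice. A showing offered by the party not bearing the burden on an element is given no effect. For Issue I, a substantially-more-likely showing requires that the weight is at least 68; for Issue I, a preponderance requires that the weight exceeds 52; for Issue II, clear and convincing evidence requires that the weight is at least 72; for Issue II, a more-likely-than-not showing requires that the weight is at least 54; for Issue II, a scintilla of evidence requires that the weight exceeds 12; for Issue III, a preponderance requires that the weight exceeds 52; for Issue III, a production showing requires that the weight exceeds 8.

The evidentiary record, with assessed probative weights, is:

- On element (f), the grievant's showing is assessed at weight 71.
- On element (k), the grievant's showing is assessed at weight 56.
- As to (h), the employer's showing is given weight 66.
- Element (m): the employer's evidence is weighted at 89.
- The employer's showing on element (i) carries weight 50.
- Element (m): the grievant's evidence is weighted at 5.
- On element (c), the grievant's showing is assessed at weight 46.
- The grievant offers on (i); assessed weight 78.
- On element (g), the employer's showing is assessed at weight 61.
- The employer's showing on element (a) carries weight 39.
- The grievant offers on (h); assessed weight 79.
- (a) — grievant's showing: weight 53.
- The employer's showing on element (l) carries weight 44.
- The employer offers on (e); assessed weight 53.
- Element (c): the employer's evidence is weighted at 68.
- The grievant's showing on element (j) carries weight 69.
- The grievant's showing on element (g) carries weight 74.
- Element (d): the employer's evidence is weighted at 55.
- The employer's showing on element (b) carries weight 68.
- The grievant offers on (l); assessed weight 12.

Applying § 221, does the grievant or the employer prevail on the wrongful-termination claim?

employer

— Issue I —
At Stage I.1 the grievant must meet a preponderance (weight exceeds 52): on (a) the weight is 53 (the employer's 39 is given no effect), which does exceed 52, so (a) meets the standard.
  Stage I.1 is satisfied; the onus moves to the employer.
At Stage I.2 the employer must meet a substantially-more-likely showing (weight is at least 68): on (b) the weight is 68, ≥ 68, so (b) meets the standard; on (c) the weight is 68 (the grievant's 46 is given no effect), ≥ 68, so (c) meets the standard.
  All elements met. The employer retains the burden for Stage I.3.
At Stage I.3 the employer must meet a preponderance (weight exceeds 52): on (d) the weight is 55, which does exceed 52, so (d) meets the standard; on (e) the weight is 53, which does exceed 52, so (e) meets the standard.
  The employer carries the last stage.
With every stage satisfied, the employer prevails on this issue.
— Issue II —
Stage II.1 (grievant, clear and convincing evidence, weight is at least 72): (f) 71 < 72 — fails; (g) 74 (employer's 61 disregarded) ≥ 72 — meets.
  Stage II.1 not carried; the grievant fails its burden.
The employer prevails on this issue.
— Issue III —
At Stage III.1 the grievant must meet a preponderance (weight exceeds 52): on (k) the weight is 56, > 52, so (k) meets the standard.
  Stage III.1 carried; the burden remains with the grievant.
At Stage III.2 the grievant must meet a production showing (weight exceeds 8): on (l) the weight is 12 (the employer's 44 is given no effect), > 8, so (l) meets the standard; on (m) the weight is 5 (the employer's 89 is given no effect), which does not exceed 8, so (m) does not meet the standard.
  The grievant does not carry Stage III.2.
The analysis ends at Stage III.2; the employer prevails on this issue.
Per-issue: Issue I → employer; Issue II → employer; Issue III → employer. The grievant must prevail on at least one issue; overall, the employer prevails.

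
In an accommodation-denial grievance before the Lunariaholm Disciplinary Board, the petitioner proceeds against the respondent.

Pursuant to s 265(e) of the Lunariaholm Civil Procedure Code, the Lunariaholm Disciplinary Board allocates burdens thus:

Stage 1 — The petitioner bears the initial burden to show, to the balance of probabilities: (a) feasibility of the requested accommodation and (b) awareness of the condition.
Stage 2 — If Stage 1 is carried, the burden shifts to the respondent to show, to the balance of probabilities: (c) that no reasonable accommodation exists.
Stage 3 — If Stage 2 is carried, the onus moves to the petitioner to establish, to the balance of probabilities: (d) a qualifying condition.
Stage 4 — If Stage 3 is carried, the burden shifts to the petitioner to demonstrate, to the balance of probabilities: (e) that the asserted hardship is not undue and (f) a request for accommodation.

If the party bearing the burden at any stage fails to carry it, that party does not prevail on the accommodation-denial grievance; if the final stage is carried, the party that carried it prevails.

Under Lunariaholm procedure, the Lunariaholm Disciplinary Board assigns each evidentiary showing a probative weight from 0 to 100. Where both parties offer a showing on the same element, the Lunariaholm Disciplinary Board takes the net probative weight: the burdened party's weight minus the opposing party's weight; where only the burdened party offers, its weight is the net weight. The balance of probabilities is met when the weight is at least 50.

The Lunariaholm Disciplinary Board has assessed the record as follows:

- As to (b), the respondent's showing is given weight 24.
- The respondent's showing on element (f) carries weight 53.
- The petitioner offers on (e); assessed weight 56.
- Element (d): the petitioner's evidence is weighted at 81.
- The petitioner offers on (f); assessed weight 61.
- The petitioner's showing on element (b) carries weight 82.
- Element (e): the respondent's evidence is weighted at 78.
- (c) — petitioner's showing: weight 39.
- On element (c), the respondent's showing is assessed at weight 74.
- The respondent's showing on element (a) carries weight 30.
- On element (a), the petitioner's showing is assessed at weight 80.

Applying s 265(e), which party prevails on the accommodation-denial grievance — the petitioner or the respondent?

Stage 1 (petitioner, the balance of probabilities, weight is at least 50): (a) net 80−30=50 ≥ 50 — meets; (b) net 82−24=58 ≥ 50 — meets.
  Stage 1 is satisfied; the onus moves to the respondent.
Stage 2 (respondent, the balance of probabilities, weight is at least 50): (c) net 74−39=35 < 50 — fails.
  Not every element is met, so the respondent fails to carry Stage 2.
The petitioner prevails.

petitioner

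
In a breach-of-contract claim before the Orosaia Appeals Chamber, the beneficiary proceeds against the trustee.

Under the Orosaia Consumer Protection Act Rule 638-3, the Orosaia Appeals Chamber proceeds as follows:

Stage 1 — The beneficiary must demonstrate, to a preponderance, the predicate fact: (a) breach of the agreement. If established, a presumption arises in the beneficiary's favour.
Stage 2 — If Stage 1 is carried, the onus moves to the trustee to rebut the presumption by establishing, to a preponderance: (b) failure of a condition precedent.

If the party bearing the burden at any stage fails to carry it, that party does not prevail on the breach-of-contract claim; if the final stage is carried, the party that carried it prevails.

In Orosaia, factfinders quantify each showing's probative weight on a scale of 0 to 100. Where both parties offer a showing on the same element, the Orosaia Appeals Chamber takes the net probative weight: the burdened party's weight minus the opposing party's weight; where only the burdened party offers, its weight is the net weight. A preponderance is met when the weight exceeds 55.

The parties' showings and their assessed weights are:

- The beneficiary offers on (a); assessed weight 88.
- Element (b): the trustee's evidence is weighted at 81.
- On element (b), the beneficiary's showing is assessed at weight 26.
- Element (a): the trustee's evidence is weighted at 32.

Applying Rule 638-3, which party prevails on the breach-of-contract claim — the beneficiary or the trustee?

beneficiary

At Stage 1 the beneficiary must meet a preponderance (weight exceeds 55): on (a) the weight is 88 less the opposing 32 gives net 56, > 55, so (a) meets the standard.
  Stage 1 is satisfied; the onus moves to the trustee.
At Stage 2 the trustee must meet a preponderance (weight exceeds 55): on (b) the weight is 81 less the opposing 26 gives net 55, which does not exceed 55, so (b) does not meet the standard.
  Not every element is met, so the trustee fails to carry Stage 2.
The analysis ends at Stage 2; the beneficiary prevails.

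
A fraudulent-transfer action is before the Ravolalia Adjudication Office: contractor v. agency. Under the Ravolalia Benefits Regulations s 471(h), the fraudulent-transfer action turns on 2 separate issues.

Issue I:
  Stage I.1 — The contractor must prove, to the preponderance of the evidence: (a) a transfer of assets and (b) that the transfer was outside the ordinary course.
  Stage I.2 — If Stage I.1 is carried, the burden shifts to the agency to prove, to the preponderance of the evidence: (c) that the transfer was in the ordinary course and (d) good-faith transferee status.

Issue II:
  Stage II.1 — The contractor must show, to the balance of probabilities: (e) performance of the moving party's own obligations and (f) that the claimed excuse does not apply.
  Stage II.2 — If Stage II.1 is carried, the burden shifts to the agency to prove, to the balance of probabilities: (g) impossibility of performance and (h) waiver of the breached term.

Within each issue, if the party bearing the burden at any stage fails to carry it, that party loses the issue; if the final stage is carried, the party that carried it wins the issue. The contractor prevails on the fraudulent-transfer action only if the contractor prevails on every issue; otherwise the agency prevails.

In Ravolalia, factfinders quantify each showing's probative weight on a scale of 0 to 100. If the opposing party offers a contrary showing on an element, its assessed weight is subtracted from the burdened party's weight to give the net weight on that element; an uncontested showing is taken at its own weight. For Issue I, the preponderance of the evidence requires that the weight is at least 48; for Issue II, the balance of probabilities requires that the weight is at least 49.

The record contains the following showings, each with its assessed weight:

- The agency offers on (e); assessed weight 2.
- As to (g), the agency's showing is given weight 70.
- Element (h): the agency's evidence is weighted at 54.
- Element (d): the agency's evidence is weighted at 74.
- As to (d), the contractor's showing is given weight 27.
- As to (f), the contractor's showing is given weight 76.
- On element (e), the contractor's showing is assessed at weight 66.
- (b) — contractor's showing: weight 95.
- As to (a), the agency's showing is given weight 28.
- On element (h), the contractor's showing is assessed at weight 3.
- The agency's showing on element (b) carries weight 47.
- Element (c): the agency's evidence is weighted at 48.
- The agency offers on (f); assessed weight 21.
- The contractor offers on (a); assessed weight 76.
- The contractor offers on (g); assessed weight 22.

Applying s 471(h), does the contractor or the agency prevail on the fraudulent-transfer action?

— Issue I —
At Stage I.1 the contractor must meet the preponderance of the evidence (weight is at least 48): on (a) the weight is 76 less the opposing 28 gives net 48, which does reach 48, so (a) meets the standard; on (b) the weight is 95 less the opposing 47 gives net 48, ≥ 48, so (b) meets the standard.
  The contractor carries Stage I.1; the agency now bears the burden.
At Stage I.2 the agency must meet the preponderance of the evidence (weight is at least 48): on (c) the weight is 48, which does reach 48, so (c) meets the standard; on (d) the weight is 74 less the opposing 27 gives net 47, which does not reach 48, so (d) does not meet the standard.
  Stage I.2 not carried; the agency fails its burden.
The contractor prevails on this issue.
— Issue II —
Stage II.1 — burden on contractor; standard: the balance of probabilities (weight is at least 49).
    (e): 66 − 2 = 64 ≥ 49 [met]
    (f): 76 − 21 = 55 ≥ 49 [met]
  All elements met. The burden passes to the agency.
Stage II.2 — burden on agency; standard: the balance of probabilities (weight is at least 49).
    (g): 70 − 22 = 48 < 49 [not met]
    (h): 54 − 3 = 51 ≥ 49 [met]
  Not every element is met, so the agency fails to carry Stage II.2.
The analysis ends at Stage II.2; the contractor prevails on this issue.
Per-issue: Issue I → contractor; Issue II → contractor. The contractor must prevail on every issue; overall, the contractor prevails.

contractor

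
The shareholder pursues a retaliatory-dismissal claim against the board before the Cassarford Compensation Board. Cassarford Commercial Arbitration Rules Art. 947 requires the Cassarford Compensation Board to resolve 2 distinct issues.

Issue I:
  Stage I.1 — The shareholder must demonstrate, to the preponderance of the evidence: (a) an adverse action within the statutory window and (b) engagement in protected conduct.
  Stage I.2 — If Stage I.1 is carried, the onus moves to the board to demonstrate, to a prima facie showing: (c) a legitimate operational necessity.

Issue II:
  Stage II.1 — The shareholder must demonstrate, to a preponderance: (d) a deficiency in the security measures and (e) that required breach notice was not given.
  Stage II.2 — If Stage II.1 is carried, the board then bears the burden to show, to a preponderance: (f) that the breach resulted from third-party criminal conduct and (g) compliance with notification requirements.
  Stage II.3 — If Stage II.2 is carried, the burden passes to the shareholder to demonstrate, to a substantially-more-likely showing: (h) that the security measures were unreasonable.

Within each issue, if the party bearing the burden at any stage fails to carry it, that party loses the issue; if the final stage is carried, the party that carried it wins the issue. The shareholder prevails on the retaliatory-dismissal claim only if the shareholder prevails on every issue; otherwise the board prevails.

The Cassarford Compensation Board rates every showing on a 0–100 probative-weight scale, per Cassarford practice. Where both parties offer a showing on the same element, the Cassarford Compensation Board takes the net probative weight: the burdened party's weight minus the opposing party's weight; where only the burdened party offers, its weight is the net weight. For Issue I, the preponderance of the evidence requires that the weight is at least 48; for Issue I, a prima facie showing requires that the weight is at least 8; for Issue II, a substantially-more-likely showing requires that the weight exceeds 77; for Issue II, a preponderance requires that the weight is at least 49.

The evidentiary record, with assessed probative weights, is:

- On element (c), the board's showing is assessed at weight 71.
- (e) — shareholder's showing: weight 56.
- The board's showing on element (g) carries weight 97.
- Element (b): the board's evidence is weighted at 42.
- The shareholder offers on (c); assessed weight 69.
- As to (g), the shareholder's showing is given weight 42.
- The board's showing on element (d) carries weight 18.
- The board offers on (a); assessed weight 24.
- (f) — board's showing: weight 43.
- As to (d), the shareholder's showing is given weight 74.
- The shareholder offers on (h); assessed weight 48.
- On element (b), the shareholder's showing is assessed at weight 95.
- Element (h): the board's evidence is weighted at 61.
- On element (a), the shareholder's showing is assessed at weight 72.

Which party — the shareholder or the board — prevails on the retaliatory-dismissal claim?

shareholder

— Issue I —
Stage I.1 (shareholder, the preponderance of the evidence, weight is at least 48): (a) net 72−24=48 ≥ 48 — meets; (b) net 95−42=53 ≥ 48 — meets.
  Stage I.1 is satisfied; the onus moves to the board.
Stage I.2 (board, a prima facie showing, weight is at least 8): (c) net 71−69=2 < 8 — fails.
  Not every element is met, so the board fails to carry Stage I.2.
The analysis ends at Stage I.2; the shareholder prevails on this issue.
— Issue II —
Stage II.1 — burden on shareholder; standard: a preponderance (weight is at least 49).
    (d): 74 − 18 = 56 ≥ 49 [met]
    (e): 56 ≥ 49 [met]
  Stage II.1 carried; the burden shifts to the board.
Stage II.2 — burden on board; standard: a preponderance (weight is at least 49).
    (f): 43 < 49 [not met]
    (g): 97 − 42 = 55 ≥ 49 [met]
  Stage II.2 not carried; the board fails its burden.
The shareholder prevails on this issue.
Per-issue: Issue I → shareholder; Issue II → shareholder. The shareholder must prevail on every issue; overall, the shareholder prevails.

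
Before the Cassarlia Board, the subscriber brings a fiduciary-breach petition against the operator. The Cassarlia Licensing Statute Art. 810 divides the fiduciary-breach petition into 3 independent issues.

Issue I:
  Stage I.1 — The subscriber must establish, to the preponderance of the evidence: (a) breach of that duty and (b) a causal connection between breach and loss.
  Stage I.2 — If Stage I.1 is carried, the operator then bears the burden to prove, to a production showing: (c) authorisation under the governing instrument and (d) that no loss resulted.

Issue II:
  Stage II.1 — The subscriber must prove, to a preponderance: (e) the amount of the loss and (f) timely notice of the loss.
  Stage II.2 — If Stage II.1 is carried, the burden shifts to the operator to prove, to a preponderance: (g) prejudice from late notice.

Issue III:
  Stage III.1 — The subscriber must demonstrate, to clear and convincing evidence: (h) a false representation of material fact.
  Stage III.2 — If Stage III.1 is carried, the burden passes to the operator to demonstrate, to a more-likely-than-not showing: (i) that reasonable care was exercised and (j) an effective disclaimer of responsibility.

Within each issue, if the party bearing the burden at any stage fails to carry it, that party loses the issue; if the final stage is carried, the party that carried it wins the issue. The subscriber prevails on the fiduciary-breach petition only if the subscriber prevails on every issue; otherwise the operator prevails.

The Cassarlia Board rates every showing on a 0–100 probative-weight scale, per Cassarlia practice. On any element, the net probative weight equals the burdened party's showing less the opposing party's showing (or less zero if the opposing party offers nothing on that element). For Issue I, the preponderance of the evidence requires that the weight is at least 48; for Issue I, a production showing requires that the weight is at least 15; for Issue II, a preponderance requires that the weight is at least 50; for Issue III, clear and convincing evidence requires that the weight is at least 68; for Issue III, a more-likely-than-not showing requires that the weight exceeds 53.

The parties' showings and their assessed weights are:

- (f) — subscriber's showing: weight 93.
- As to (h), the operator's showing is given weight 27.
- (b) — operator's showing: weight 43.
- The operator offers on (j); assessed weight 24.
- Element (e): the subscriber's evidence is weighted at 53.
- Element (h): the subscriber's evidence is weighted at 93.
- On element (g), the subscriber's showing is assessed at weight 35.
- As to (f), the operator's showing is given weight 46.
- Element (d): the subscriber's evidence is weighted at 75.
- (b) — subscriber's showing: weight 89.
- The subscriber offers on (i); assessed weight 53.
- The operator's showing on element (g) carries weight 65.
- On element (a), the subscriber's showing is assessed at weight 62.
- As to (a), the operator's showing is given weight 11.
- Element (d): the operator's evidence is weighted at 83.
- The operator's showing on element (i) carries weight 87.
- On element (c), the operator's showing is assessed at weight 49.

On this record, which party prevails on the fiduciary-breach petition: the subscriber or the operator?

— Issue I —
Stage I.1 — burden on subscriber; standard: the preponderance of the evidence (weight is at least 48).
    (a): 62 − 11 = 51 ≥ 48 [met]
    (b): 89 − 43 = 46 < 48 [not met]
  The subscriber does not carry Stage I.1.
The analysis ends at Stage I.1; the operator prevails on this issue.
— Issue II —
At Stage II.1 the subscriber must meet a preponderance (weight is at least 50): on (e) the weight is 53, ≥ 50, so (e) meets the standard; on (f) the weight is 93 less the opposing 46 gives net 47, < 50, so (f) does not meet the standard.
  Not every element is met, so the subscriber fails to carry Stage II.1.
The analysis ends at Stage II.1; the operator prevails on this issue.
— Issue III —
At Stage III.1 the subscriber must meet clear and convincing evidence (weight is at least 68): on (h) the weight is 93 less the opposing 27 gives net 66, < 68, so (h) does not meet the standard.
  Stage III.1 not carried; the subscriber fails its burden.
The analysis ends at Stage III.1; the operator prevails on this issue.
Per-issue: Issue I → operator; Issue II → operator; Issue III → operator. The subscriber must prevail on every issue; overall, the operator prevails.

operator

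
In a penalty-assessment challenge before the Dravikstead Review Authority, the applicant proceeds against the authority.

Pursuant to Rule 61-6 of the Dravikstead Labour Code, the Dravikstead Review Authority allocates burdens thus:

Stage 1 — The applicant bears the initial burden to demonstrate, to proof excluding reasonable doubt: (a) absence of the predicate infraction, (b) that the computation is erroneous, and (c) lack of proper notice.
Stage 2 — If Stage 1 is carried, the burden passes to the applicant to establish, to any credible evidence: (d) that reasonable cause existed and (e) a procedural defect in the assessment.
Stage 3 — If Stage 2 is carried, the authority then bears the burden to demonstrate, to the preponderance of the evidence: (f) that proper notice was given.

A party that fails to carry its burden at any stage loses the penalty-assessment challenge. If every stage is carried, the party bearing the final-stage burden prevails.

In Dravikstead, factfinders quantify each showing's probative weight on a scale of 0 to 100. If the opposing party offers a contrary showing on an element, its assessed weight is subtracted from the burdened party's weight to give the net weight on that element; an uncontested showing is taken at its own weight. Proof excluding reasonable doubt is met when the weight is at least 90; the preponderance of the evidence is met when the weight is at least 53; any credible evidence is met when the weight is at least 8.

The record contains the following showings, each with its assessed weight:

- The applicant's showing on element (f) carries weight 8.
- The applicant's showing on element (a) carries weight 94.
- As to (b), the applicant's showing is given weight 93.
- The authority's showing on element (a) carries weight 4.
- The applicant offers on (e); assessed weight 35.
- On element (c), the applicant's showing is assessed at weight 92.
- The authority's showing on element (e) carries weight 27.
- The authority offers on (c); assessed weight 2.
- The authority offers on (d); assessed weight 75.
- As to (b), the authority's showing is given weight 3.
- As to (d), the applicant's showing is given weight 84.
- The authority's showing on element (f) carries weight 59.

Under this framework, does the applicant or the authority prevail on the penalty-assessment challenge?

At Stage 1 the applicant must meet proof excluding reasonable doubt (weight is at least 90): on (a) the weight is 94 less the opposing 4 gives net 90, ≥ 90, so (a) meets the standard; on (b) the weight is 93 less the opposing 3 gives net 90, which does reach 90, so (b) meets the standard; on (c) the weight is 92 less the opposing 2 gives net 90, ≥ 90, so (c) meets the standard.
  Stage 1 is satisfied; the applicant continues to bear the burden.
At Stage 2 the applicant must meet any credible evidence (weight is at least 8): on (d) the weight is 84 less the opposing 75 gives net 9, ≥ 8, so (d) meets the standard; on (e) the weight is 35 less the opposing 27 gives net 8, which does reach 8, so (e) meets the standard.
  Stage 2 is satisfied; the onus moves to the authority.
At Stage 3 the authority must meet the preponderance of the evidence (weight is at least 53): on (f) the weight is 59 less the opposing 8 gives net 51, which does not reach 53, so (f) does not meet the standard.
  The authority does not carry Stage 3.
So the applicant prevails.

applicant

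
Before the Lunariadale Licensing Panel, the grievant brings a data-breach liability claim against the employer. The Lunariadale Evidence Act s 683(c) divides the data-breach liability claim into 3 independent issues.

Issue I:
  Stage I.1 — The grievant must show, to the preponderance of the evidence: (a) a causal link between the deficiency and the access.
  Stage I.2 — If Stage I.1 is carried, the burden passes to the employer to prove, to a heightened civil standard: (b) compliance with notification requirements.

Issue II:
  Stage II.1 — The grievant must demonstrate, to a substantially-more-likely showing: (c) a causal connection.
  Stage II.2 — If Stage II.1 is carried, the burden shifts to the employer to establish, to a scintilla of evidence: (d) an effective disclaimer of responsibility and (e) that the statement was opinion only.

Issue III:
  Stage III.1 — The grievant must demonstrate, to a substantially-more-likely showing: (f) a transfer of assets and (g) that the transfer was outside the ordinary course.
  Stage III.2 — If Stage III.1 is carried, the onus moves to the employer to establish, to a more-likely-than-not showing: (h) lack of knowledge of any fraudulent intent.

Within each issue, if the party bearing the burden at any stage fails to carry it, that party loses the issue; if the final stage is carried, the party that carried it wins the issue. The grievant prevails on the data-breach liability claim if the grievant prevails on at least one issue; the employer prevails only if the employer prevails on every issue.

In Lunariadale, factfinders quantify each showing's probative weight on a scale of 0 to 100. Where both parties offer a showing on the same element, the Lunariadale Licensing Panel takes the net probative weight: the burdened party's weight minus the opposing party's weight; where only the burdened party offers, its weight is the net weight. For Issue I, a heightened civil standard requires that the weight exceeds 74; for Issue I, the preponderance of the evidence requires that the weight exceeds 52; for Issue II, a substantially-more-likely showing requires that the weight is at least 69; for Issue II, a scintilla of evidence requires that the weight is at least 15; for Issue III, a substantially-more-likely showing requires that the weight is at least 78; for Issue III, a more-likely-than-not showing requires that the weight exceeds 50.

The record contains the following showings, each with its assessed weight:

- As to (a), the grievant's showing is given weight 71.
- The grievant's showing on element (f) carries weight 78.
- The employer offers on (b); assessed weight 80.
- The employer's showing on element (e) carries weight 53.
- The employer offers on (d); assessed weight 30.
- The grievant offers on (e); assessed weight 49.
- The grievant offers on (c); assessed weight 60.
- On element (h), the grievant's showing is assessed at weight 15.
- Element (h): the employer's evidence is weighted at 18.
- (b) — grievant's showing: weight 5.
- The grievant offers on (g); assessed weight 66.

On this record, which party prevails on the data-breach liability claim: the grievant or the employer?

employer

— Issue I —
At Stage I.1 the grievant must meet the preponderance of the evidence (weight exceeds 52): on (a) the weight is 71, > 52, so (a) meets the standard.
  All elements met. The burden passes to the employer.
At Stage I.2 the employer must meet a heightened civil standard (weight exceeds 74): on (b) the weight is 80 less the opposing 5 gives net 75, which does exceed 74, so (b) meets the standard.
  All elements met at the final stage.
All stages carried — the employer prevails on this issue.
— Issue II —
At Stage II.1 the grievant must meet a substantially-more-likely showing (weight is at least 69): on (c) the weight is 60, which does not reach 69, so (c) does not meet the standard.
  Stage II.1 not carried; the grievant fails its burden.
So the employer prevails on this issue.
— Issue III —
Stage III.1 (grievant, a substantially-more-likely showing, weight is at least 78): (f) 78 ≥ 78 — meets; (g) 66 < 78 — fails.
  Not every element is met, so the grievant fails to carry Stage III.1.
The analysis ends at Stage III.1; the employer prevails on this issue.
Per-issue: Issue I → employer; Issue II → employer; Issue III → employer. The grievant must prevail on at least one issue; overall, the employer prevails.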